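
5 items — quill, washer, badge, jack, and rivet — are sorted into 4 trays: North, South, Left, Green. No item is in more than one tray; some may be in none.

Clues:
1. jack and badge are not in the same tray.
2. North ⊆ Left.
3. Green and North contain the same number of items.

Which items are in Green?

Green = {}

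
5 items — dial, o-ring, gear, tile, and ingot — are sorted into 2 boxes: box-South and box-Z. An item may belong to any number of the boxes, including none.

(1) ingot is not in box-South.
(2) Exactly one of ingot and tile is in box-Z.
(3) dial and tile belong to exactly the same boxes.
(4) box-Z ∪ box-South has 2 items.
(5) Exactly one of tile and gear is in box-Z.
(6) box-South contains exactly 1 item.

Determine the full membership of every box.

From (1): ingot ∉ box-South.
Suppose dial ∈ box-South: no assignment then satisfies all the clues, so dial ∉ box-South.

box-South = {gear}; box-Z = {gear, ingot}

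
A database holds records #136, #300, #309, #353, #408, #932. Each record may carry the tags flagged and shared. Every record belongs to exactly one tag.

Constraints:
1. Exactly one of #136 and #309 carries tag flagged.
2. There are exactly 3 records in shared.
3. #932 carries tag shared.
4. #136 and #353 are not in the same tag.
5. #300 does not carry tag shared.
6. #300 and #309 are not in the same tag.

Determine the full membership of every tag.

flagged = {#136, #300, #408}; shared = {#309, #353, #932}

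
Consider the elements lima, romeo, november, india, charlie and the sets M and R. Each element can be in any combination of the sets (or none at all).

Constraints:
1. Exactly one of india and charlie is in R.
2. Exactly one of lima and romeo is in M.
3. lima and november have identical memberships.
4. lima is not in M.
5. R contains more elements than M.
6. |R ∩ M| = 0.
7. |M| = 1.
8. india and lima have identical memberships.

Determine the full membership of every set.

M = {romeo}; R = {india, lima, november}

From (4): lima ∉ M.
(2) (exactly one): romeo ∈ M.
(3): november matches lima: november ∉ M.
(7): M already has 1, so the rest are out.
Suppose lima ∉ R: no assignment then satisfies all the clues, so lima ∈ R.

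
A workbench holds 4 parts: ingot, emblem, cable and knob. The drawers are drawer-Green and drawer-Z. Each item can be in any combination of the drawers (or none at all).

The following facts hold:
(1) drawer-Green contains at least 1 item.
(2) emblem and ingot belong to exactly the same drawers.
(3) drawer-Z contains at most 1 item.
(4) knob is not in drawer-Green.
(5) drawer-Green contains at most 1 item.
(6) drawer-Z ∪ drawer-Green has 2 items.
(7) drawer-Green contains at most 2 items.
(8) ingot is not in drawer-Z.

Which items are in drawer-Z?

drawer-Z = {knob}

From (4): knob ∉ drawer-Green.
From (8): ingot ∉ drawer-Z.
(2): emblem matches ingot: emblem ∉ drawer-Z.
Suppose cable ∈ drawer-Z: no assignment then satisfies all the clues, so cable ∉ drawer-Z.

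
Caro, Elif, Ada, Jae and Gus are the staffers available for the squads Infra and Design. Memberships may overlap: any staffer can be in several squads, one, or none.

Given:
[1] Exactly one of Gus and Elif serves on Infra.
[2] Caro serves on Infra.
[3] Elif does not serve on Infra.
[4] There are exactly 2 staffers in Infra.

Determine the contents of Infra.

From (2): Caro ∈ Infra.
From (3): Elif ∉ Infra.
(1) (exactly one): Gus ∈ Infra.
(4): Infra already has 2, so the rest are out.

Infra = {Caro, Gus}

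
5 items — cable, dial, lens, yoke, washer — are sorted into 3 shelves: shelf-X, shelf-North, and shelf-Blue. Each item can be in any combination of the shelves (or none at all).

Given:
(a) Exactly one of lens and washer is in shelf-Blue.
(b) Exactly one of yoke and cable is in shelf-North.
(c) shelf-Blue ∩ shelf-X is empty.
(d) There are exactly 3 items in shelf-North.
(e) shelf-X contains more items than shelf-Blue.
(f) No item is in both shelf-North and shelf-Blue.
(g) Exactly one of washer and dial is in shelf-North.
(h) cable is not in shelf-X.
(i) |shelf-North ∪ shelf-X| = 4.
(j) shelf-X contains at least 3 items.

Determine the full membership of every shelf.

shelf-X = {dial, lens, yoke}; shelf-North = {cable, dial, lens}; shelf-Blue = {washer}

From (h): cable ∉ shelf-X.
Suppose cable ∉ shelf-North: no assignment then satisfies all the clues, so cable ∈ shelf-North.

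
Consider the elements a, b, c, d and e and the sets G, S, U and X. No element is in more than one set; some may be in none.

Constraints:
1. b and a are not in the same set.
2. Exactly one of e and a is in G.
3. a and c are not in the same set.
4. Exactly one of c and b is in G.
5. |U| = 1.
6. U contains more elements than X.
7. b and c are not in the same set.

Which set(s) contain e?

e: G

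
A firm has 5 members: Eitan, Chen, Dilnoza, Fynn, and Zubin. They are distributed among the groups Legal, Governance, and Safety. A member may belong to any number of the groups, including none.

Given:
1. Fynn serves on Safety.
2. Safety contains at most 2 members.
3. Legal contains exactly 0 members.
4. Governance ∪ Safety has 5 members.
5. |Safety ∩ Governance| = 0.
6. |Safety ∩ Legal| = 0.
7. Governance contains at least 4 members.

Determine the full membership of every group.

From (1): Fynn ∈ Safety.
(3): Legal already has 0, so the rest are out.
Suppose Eitan ∉ Governance: no assignment then satisfies all the clues, so Eitan ∈ Governance.

Legal = {}; Governance = {Chen, Dilnoza, Eitan, Zubin}; Safety = {Fynn}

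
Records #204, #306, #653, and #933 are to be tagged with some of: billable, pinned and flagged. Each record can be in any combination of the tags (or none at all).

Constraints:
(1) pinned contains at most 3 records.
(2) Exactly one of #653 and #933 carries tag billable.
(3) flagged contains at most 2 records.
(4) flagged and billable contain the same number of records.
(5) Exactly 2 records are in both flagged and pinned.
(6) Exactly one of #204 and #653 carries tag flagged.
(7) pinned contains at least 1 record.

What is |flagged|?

2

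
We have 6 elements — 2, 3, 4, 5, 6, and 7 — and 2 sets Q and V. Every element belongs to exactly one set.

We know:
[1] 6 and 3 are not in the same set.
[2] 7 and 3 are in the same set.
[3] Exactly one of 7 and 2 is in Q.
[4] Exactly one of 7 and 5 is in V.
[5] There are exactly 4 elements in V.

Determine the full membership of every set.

Q = {3, 7}; V = {2, 4, 5, 6}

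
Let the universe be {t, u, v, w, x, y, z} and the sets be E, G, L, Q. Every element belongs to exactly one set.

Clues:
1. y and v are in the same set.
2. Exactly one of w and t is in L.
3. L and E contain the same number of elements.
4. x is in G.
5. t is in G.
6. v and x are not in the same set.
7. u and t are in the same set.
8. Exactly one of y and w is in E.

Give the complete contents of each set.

E = {v, y}; G = {t, u, x}; L = {w, z}; Q = {}

From (4): x ∈ G.
From (5): t ∈ G.
(2) (exactly one): w ∈ L.
(6): v ∉ G.
(7): u matches t: u ∉ E.
(7): u matches t: u ∈ G.
(8) (exactly one): y ∈ E.
(1): v matches y: v ∈ E.
Suppose z ∈ E: no assignment then satisfies all the clues, so z ∉ E.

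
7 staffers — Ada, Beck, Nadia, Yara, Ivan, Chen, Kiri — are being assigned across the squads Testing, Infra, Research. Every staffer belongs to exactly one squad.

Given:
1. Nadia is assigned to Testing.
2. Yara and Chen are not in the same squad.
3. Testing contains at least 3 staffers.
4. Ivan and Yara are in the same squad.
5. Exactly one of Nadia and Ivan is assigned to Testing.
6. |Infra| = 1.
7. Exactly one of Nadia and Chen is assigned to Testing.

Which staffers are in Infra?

Infra = {Chen}

From (1): Nadia ∈ Testing.
(5) (exactly one): Ivan ∉ Testing.
(7) (exactly one): Chen ∉ Testing.
(4): Yara matches Ivan: Yara ∉ Testing.
Suppose Ada ∈ Infra: no assignment then satisfies all the clues, so Ada ∉ Infra.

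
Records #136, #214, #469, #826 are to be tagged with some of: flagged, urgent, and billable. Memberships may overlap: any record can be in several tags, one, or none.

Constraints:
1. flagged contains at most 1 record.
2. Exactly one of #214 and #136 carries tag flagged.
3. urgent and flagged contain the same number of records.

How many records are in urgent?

1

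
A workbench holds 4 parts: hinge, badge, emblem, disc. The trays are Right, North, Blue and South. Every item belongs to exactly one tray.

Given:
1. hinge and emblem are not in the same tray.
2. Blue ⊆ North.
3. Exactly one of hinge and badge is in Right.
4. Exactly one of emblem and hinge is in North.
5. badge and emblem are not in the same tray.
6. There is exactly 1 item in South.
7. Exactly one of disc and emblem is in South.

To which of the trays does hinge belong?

hinge: North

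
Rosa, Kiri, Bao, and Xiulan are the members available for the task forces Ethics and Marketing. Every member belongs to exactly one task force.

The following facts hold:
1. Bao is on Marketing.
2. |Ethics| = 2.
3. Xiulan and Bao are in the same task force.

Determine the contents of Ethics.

Ethics = {Kiri, Rosa}

From (1): Bao ∈ Marketing.
(3): Xiulan matches Bao: Xiulan ∉ Ethics.
(3): Xiulan matches Bao: Xiulan ∈ Marketing.
(2): only 2 candidates remain for Ethics, so all are in.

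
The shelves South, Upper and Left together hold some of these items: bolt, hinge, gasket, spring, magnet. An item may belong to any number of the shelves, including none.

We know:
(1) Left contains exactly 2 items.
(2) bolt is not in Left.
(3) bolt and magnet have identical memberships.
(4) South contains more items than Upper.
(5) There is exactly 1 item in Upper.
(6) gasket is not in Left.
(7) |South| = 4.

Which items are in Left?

From (2): bolt ∉ Left.
From (6): gasket ∉ Left.
(3): magnet matches bolt: magnet ∉ Left.
(1): only 2 candidates remain for Left, so all are in.

Left = {hinge, spring}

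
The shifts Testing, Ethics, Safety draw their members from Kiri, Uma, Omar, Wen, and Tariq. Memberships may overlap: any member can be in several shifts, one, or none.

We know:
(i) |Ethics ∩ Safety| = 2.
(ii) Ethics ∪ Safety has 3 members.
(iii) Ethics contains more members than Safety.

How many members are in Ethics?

3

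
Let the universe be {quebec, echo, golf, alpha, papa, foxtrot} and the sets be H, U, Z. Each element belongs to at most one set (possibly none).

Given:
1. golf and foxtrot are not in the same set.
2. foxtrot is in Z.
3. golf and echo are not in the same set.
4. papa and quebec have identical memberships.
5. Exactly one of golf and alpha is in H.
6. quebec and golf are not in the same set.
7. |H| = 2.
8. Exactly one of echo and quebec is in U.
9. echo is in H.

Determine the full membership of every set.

From (2): foxtrot ∈ Z.
From (9): echo ∈ H.
(1): golf ∉ Z.
(3): golf ∉ H.
(5) (exactly one): alpha ∈ H.
(7): H already has 2, so the rest are out.
(8) (exactly one): quebec ∈ U.
(4): papa matches quebec: papa ∈ U.
(6): golf ∉ U.

H = {alpha, echo}; U = {papa, quebec}; Z = {foxtrot}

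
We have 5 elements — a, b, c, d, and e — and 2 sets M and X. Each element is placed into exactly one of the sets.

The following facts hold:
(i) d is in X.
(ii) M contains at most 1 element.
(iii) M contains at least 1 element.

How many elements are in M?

1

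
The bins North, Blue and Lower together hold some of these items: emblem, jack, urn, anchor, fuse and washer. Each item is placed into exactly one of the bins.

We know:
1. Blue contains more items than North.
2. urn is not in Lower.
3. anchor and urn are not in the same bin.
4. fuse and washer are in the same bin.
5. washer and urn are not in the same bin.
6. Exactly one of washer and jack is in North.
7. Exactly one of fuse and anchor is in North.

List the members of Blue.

Blue = {emblem, jack, urn}

From (2): urn ∉ Lower.
Suppose emblem ∉ Blue: no assignment then satisfies all the clues, so emblem ∈ Blue.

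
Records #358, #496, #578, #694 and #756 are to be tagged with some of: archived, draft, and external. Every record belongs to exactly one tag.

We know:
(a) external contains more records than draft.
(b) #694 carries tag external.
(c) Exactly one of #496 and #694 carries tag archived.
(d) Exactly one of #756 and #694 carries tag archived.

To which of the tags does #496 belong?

#496: archived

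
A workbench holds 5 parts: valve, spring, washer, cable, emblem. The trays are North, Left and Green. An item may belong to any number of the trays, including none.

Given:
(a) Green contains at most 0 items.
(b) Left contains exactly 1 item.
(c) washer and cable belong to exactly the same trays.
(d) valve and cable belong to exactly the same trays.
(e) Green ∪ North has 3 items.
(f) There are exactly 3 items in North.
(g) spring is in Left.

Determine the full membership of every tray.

From (g): spring ∈ Left.
(a): Green already has 0, so the rest are out.
(b): Left already has 1, so the rest are out.
Suppose valve ∉ North: no assignment then satisfies all the clues, so valve ∈ North.

North = {cable, valve, washer}; Left = {spring}; Green = {}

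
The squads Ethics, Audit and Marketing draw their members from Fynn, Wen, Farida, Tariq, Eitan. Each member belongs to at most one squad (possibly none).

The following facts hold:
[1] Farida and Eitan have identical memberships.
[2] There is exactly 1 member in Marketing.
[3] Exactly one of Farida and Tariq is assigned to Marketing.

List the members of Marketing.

Marketing = {Tariq}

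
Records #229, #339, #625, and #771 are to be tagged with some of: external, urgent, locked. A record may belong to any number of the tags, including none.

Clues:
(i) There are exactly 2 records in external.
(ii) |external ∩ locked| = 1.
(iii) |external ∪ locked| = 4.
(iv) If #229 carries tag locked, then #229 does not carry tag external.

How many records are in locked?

3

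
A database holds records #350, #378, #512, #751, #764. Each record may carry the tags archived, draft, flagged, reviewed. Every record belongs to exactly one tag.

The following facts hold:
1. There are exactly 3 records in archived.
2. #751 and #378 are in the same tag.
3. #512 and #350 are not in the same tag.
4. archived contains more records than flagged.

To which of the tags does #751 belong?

#751: archived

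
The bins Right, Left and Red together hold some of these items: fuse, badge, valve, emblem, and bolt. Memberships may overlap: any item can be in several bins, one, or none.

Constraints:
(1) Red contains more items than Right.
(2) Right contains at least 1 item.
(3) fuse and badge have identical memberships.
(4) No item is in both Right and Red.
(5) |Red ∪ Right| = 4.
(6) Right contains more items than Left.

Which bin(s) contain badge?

badge: Red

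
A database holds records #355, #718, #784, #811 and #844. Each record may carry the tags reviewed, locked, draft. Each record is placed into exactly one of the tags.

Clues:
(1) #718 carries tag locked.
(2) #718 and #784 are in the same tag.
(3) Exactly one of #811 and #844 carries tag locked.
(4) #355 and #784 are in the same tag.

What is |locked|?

4

From (1): #718 ∈ locked.
(2): #784 matches #718: #784 ∉ reviewed.
(2): #784 matches #718: #784 ∈ locked.
(4): #355 matches #784: #355 ∉ reviewed.
(4): #355 matches #784: #355 ∈ locked.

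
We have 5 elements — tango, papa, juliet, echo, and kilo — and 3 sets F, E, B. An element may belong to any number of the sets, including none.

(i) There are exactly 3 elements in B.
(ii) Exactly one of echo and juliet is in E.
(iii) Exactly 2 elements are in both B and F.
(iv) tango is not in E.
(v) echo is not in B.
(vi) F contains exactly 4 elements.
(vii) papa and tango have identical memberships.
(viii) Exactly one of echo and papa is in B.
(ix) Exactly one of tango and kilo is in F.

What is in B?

B = {kilo, papa, tango}

From (iv): tango ∉ E.
From (v): echo ∉ B.
(vii): papa matches tango: papa ∉ E.
(viii) (exactly one): papa ∈ B.
(vii): tango matches papa: tango ∈ B.
Suppose juliet ∈ B: no assignment then satisfies all the clues, so juliet ∉ B.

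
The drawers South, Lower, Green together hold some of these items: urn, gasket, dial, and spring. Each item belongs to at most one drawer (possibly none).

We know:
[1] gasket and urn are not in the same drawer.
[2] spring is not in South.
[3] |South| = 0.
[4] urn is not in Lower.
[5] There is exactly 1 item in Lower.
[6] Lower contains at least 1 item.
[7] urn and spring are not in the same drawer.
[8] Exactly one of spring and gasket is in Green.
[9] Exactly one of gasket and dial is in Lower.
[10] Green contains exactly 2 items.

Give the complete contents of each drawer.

South = {}; Lower = {gasket}; Green = {dial, spring}

From (2): spring ∉ South.
From (4): urn ∉ Lower.
(3): South already has 0, so the rest are out.
Suppose urn ∈ Green: no assignment then satisfies all the clues, so urn ∉ Green.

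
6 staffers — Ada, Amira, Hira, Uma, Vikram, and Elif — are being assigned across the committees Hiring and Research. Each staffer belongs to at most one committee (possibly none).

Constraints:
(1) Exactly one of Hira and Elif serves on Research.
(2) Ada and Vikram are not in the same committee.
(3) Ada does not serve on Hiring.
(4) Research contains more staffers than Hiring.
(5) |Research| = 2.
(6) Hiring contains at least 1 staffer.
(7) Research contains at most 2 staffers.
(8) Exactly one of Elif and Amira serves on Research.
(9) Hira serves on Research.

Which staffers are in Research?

Research = {Amira, Hira}

From (3): Ada ∉ Hiring.
From (9): Hira ∈ Research.
(1) (exactly one): Elif ∉ Research.
(8) (exactly one): Amira ∈ Research.
(5): Research already has 2, so the rest are out.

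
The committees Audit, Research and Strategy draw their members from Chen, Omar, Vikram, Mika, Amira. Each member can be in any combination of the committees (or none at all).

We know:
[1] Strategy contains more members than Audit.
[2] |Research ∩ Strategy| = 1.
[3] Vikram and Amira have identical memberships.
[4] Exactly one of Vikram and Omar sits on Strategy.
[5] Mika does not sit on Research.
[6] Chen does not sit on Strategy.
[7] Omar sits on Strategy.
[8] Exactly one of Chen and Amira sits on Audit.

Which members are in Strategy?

From (5): Mika ∉ Research.
From (6): Chen ∉ Strategy.
From (7): Omar ∈ Strategy.
(4) (exactly one): Vikram ∉ Strategy.
(3): Amira matches Vikram: Amira ∉ Strategy.
Suppose Mika ∉ Strategy: no assignment then satisfies all the clues, so Mika ∈ Strategy.

Strategy = {Mika, Omar}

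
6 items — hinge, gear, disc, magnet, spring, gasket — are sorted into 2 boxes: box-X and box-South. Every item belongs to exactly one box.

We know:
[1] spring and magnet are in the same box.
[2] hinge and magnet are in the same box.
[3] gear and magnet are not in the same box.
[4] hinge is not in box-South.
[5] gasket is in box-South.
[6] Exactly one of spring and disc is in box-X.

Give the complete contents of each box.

box-X = {hinge, magnet, spring}; box-South = {disc, gasket, gear}

From (4): hinge ∉ box-South.
From (5): gasket ∈ box-South.
(2): magnet matches hinge: magnet ∉ box-South.
Only one box left: hinge ∈ box-X.
Only one box left: magnet ∈ box-X.
(1): spring matches magnet: spring ∈ box-X.
(3): gear ∉ box-X.
(6) (exactly one): disc ∉ box-X.
Only one box left: gear ∈ box-South.
Only one box left: disc ∈ box-South.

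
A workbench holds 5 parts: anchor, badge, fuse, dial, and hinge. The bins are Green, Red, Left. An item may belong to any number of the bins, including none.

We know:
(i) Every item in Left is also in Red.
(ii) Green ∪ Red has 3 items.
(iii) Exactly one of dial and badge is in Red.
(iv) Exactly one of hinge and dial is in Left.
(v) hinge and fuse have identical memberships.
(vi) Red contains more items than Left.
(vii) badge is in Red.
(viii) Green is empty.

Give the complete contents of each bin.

Green = {}; Red = {badge, fuse, hinge}; Left = {fuse, hinge}

From (vii): badge ∈ Red.
(iii) (exactly one): dial ∉ Red.
(viii): Green already has 0, so the rest are out.
(i) contrapositive: dial ∉ Left.
(iv) (exactly one): hinge ∈ Left.
(v): fuse matches hinge: fuse ∈ Left.
(i) with fuse ∈ Left: fuse ∈ Red.
(i) with hinge ∈ Left: hinge ∈ Red.
Suppose anchor ∈ Red: no assignment then satisfies all the clues, so anchor ∉ Red.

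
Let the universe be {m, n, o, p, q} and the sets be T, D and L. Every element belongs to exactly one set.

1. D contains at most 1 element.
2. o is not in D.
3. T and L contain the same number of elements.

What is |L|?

2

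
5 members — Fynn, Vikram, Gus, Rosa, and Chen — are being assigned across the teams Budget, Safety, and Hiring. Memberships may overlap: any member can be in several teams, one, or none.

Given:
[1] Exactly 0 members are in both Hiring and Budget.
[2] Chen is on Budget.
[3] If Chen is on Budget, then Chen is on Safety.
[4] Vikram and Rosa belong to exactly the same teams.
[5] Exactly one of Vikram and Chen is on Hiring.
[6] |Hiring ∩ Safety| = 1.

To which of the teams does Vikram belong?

Vikram: Hiring

From (2): Chen ∈ Budget.
(3): Chen ∈ Safety.
Suppose Vikram ∈ Budget: no assignment then satisfies all the clues, so Vikram ∉ Budget.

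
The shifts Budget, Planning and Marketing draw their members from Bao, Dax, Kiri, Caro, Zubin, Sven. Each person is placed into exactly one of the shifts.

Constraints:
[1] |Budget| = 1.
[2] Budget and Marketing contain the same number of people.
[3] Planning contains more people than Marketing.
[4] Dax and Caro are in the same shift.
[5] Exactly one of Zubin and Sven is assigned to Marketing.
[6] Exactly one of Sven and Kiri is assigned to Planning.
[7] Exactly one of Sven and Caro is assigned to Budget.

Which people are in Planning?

Planning = {Bao, Caro, Dax, Kiri}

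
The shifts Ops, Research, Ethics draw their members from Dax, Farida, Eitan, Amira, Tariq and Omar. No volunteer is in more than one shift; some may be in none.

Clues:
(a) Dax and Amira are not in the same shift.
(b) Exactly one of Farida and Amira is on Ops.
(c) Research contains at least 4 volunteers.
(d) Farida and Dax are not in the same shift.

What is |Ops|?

1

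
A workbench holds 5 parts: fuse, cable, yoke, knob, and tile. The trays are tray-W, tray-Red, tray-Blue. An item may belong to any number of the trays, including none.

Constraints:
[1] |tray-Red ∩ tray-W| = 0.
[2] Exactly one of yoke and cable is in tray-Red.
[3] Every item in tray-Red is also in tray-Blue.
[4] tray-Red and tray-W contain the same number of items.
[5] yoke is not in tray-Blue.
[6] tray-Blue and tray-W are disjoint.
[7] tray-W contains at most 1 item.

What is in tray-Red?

tray-Red = {cable}

From (5): yoke ∉ tray-Blue.
(3) contrapositive: yoke ∉ tray-Red.
(2) (exactly one): cable ∈ tray-Red.
(3) with cable ∈ tray-Red: cable ∈ tray-Blue.
(6) (disjoint): cable ∉ tray-W.
Suppose fuse ∈ tray-Red: no assignment then satisfies all the clues, so fuse ∉ tray-Red.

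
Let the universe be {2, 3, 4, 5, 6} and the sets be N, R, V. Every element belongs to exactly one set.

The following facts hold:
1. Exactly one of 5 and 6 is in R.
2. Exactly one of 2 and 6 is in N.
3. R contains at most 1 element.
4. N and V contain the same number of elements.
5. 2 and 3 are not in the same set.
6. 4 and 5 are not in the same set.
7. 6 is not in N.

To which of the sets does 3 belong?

3: V

From (7): 6 ∉ N.
(2) (exactly one): 2 ∈ N.
(5): 3 ∉ N.
Suppose 3 ∈ R: no assignment then satisfies all the clues, so 3 ∉ R.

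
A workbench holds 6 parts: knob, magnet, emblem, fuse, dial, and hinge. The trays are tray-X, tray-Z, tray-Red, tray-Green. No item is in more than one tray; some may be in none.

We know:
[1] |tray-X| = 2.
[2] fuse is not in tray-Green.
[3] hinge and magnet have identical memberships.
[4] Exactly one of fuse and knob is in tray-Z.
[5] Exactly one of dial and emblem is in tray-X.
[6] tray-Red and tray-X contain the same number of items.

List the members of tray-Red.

tray-Red = {hinge, magnet}

From (2): fuse ∉ tray-Green.
Suppose knob ∈ tray-Red: no assignment then satisfies all the clues, so knob ∉ tray-Red.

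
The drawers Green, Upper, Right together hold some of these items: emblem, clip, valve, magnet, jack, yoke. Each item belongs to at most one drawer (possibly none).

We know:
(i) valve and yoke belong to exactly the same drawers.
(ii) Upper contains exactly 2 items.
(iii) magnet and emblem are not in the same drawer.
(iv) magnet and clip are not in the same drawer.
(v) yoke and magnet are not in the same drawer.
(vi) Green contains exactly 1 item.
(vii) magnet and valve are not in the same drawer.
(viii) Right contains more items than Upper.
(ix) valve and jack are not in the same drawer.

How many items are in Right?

3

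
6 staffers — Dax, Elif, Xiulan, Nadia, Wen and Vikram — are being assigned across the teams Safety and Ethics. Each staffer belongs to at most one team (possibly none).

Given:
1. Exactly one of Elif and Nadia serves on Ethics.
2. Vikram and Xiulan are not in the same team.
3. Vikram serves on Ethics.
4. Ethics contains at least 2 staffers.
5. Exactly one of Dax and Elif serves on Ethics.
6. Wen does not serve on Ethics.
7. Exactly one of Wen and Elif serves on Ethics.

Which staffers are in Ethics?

From (3): Vikram ∈ Ethics.
From (6): Wen ∉ Ethics.
(2): Xiulan ∉ Ethics.
(7) (exactly one): Elif ∈ Ethics.
(1) (exactly one): Nadia ∉ Ethics.
(5) (exactly one): Dax ∉ Ethics.

Ethics = {Elif, Vikram}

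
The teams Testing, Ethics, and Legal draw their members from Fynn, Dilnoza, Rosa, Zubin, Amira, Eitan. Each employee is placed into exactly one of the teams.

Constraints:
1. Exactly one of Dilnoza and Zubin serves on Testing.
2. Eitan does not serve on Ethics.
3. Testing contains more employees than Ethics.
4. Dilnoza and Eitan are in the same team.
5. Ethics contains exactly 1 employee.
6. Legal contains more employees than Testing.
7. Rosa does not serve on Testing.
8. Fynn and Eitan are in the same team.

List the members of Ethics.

Ethics = {Rosa}

From (2): Eitan ∉ Ethics.
From (7): Rosa ∉ Testing.
(4): Dilnoza matches Eitan: Dilnoza ∉ Ethics.
(8): Fynn matches Eitan: Fynn ∉ Ethics.
Suppose Rosa ∉ Ethics: no assignment then satisfies all the clues, so Rosa ∈ Ethics.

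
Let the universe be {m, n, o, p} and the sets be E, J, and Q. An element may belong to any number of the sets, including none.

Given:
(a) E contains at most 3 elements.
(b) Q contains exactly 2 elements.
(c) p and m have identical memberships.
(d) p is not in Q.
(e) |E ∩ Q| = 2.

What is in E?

E = {n, o}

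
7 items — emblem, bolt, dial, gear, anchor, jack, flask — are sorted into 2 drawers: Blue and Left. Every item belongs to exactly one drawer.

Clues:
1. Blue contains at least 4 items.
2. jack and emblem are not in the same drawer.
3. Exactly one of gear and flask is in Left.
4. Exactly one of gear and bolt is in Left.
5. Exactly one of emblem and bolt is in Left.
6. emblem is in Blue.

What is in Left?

Left = {bolt, flask, jack}

From (6): emblem ∈ Blue.
(2): jack ∉ Blue.
(5) (exactly one): bolt ∈ Left.
Only one drawer left: jack ∈ Left.
(4) (exactly one): gear ∉ Left.
Only one drawer left: gear ∈ Blue.
(3) (exactly one): flask ∈ Left.
(1): only 4 candidates remain for Blue, so all are in.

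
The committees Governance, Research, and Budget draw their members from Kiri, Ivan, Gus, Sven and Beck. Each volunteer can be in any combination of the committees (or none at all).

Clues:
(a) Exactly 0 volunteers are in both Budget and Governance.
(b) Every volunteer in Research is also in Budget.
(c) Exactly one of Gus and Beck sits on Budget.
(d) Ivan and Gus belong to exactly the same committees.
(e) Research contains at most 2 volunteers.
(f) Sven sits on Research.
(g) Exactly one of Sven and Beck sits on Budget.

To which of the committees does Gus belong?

Gus: Budget

From (f): Sven ∈ Research.
(b) with Sven ∈ Research: Sven ∈ Budget.
(g) (exactly one): Beck ∉ Budget.
(b) contrapositive: Beck ∉ Research.
(c) (exactly one): Gus ∈ Budget.
(d): Ivan matches Gus: Ivan ∈ Budget.
Suppose Gus ∈ Governance: no assignment then satisfies all the clues, so Gus ∉ Governance.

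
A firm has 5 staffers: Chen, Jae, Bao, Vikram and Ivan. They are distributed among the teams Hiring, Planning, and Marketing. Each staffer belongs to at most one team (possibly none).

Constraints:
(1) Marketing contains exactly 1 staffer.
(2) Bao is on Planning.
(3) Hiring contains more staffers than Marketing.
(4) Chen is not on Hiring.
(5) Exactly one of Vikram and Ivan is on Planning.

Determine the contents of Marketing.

Marketing = {Chen}

From (2): Bao ∈ Planning.
From (4): Chen ∉ Hiring.
Suppose Chen ∉ Marketing: no assignment then satisfies all the clues, so Chen ∈ Marketing.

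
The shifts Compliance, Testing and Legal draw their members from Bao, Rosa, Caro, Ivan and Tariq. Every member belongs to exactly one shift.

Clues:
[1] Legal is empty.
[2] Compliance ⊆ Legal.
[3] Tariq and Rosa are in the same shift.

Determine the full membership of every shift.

Compliance = {}; Testing = {Bao, Caro, Ivan, Rosa, Tariq}; Legal = {}

(1): Legal already has 0, so the rest are out.
(2) contrapositive: Bao ∉ Compliance.
(2) contrapositive: Rosa ∉ Compliance.
(2) contrapositive: Caro ∉ Compliance.
(2) contrapositive: Ivan ∉ Compliance.
(2) contrapositive: Tariq ∉ Compliance.
Only one shift left: Bao ∈ Testing.
Only one shift left: Rosa ∈ Testing.
Only one shift left: Caro ∈ Testing.
Only one shift left: Ivan ∈ Testing.
Only one shift left: Tariq ∈ Testing.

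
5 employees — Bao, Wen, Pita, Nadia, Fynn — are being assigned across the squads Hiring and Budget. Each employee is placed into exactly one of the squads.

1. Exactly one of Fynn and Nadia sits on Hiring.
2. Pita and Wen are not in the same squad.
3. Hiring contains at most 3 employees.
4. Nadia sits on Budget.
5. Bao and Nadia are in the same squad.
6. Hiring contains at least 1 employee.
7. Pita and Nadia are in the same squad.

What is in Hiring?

From (4): Nadia ∈ Budget.
(1) (exactly one): Fynn ∈ Hiring.
(5): Bao matches Nadia: Bao ∉ Hiring.
(5): Bao matches Nadia: Bao ∈ Budget.
(7): Pita matches Nadia: Pita ∉ Hiring.
(7): Pita matches Nadia: Pita ∈ Budget.
(2): Wen ∉ Budget.
Only one squad left: Wen ∈ Hiring.

Hiring = {Fynn, Wen}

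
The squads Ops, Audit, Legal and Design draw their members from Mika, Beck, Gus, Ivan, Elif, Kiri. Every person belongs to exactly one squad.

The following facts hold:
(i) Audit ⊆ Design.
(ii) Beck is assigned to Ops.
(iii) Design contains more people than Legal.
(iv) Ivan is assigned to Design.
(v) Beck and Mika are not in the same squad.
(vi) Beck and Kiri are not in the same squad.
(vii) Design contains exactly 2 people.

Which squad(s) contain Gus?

From (ii): Beck ∈ Ops.
From (iv): Ivan ∈ Design.
(v): Mika ∉ Ops.
(vi): Kiri ∉ Ops.
Suppose Gus ∉ Ops: no assignment then satisfies all the clues, so Gus ∈ Ops.

Gus: Ops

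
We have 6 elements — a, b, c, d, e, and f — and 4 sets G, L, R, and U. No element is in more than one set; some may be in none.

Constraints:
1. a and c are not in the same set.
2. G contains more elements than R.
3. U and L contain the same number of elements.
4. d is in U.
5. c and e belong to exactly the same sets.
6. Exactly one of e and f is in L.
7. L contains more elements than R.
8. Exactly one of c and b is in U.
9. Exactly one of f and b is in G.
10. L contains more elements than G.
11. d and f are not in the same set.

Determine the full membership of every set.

G = {f}; L = {c, e}; R = {}; U = {b, d}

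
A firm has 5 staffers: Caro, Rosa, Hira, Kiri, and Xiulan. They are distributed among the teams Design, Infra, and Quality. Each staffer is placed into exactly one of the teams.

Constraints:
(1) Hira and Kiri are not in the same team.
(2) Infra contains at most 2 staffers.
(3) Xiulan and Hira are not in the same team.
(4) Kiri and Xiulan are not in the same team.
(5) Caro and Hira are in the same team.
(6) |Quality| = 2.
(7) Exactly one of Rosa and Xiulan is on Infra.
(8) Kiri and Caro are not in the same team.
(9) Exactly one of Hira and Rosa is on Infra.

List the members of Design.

Design = {Xiulan}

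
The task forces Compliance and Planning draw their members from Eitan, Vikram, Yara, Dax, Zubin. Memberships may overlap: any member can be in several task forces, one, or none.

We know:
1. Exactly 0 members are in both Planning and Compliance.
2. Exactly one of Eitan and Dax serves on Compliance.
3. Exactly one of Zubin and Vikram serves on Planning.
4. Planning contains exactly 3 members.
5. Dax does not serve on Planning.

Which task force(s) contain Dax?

Dax: Compliance

From (5): Dax ∉ Planning.
Suppose Dax ∉ Compliance: no assignment then satisfies all the clues, so Dax ∈ Compliance.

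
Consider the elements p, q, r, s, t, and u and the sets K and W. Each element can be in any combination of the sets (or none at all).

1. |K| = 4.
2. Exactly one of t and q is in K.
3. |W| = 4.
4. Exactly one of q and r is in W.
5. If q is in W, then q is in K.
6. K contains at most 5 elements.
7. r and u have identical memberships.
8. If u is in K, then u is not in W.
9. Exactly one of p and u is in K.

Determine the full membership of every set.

K = {q, r, s, u}; W = {p, q, s, t}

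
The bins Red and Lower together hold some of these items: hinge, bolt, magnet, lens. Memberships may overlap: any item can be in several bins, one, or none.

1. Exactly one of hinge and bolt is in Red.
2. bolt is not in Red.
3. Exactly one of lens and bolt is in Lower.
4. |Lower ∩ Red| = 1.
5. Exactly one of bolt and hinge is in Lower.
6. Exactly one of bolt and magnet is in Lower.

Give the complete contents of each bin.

Red = {hinge}; Lower = {hinge, lens, magnet}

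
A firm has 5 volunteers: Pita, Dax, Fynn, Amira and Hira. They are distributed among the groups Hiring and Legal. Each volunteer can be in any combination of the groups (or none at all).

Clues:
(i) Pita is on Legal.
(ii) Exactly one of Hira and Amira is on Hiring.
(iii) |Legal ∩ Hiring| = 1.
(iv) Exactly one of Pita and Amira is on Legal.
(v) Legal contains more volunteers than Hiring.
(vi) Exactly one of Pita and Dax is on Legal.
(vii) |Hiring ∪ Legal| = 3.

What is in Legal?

From (i): Pita ∈ Legal.
(iv) (exactly one): Amira ∉ Legal.
(vi) (exactly one): Dax ∉ Legal.
Suppose Fynn ∉ Legal: no assignment then satisfies all the clues, so Fynn ∈ Legal.

Legal = {Fynn, Hira, Pita}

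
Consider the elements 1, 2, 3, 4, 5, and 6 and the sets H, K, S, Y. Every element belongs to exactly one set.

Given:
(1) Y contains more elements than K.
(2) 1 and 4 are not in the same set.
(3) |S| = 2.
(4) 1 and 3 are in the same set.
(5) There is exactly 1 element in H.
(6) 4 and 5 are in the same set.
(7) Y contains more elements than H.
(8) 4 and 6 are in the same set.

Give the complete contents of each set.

H = {2}; K = {}; S = {1, 3}; Y = {4, 5, 6}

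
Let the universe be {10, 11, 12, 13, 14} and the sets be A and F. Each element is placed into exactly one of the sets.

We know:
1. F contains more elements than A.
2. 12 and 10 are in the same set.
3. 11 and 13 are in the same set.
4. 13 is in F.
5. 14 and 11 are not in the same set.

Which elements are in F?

F = {10, 11, 12, 13}

From (4): 13 ∈ F.
(3): 11 matches 13: 11 ∉ A.
(3): 11 matches 13: 11 ∈ F.
(5): 14 ∉ F.
Only one set left: 14 ∈ A.
Suppose 10 ∉ F: no assignment then satisfies all the clues, so 10 ∈ F.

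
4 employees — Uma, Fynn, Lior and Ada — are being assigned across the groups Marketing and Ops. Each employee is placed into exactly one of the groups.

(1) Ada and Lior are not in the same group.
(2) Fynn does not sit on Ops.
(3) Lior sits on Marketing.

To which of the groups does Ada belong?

Ada: Ops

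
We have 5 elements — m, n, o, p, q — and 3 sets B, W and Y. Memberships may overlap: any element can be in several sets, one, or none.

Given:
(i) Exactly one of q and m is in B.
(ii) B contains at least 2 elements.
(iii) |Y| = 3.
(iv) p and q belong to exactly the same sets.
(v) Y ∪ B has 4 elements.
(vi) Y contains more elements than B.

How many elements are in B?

2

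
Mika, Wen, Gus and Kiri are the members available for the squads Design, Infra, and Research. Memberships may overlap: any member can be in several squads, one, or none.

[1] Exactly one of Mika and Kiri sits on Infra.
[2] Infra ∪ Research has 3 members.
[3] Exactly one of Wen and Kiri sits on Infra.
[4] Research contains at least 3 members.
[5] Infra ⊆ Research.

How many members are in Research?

3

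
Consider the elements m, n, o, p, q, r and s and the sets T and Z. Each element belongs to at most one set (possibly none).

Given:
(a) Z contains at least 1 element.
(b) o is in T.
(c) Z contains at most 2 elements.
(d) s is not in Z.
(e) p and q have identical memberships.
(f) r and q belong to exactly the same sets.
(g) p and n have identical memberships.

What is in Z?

Z = {m}

From (b): o ∈ T.
From (d): s ∉ Z.
Suppose m ∉ Z: no assignment then satisfies all the clues, so m ∈ Z.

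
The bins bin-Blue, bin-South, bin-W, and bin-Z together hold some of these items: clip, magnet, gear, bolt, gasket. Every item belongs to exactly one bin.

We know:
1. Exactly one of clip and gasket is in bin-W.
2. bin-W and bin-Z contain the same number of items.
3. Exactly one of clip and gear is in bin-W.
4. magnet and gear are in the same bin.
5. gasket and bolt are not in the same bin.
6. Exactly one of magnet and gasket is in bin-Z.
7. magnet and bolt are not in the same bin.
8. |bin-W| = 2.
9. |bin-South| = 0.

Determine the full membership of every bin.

bin-Blue = {gasket}; bin-South = {}; bin-W = {bolt, clip}; bin-Z = {gear, magnet}

(9): bin-South already has 0, so the rest are out.
Suppose clip ∈ bin-Blue: no assignment then satisfies all the clues, so clip ∉ bin-Blue.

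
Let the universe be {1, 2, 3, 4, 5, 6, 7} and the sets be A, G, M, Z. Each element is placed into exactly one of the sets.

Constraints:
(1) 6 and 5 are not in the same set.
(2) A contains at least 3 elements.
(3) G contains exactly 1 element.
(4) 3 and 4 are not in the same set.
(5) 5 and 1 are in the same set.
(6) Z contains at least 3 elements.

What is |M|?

0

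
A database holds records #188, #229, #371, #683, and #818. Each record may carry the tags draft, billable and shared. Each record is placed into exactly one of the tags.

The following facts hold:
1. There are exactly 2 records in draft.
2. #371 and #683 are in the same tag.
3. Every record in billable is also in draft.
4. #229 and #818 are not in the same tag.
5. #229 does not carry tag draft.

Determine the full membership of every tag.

draft = {#188, #818}; billable = {}; shared = {#229, #371, #683}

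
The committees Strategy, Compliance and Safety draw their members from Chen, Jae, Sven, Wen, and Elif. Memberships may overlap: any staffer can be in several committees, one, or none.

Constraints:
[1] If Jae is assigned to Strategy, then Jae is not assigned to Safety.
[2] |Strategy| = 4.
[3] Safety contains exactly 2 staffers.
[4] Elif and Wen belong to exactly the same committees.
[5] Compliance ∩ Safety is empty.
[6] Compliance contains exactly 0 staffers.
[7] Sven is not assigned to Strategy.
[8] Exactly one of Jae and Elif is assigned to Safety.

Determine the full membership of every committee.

Strategy = {Chen, Elif, Jae, Wen}; Compliance = {}; Safety = {Elif, Wen}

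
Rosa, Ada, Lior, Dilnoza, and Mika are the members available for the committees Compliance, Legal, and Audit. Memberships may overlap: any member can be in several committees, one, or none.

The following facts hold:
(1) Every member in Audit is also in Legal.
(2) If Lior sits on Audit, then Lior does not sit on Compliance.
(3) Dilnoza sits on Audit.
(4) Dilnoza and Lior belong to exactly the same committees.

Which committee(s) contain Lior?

Lior: Audit, Legal

From (3): Dilnoza ∈ Audit.
(1) with Dilnoza ∈ Audit: Dilnoza ∈ Legal.
(4): Lior matches Dilnoza: Lior ∈ Legal.
(4): Lior matches Dilnoza: Lior ∈ Audit.
(2): Lior ∉ Compliance.
(4): Dilnoza matches Lior: Dilnoza ∉ Compliance.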